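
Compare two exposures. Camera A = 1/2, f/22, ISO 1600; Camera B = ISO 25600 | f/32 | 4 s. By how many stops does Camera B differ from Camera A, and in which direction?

Aperture: f/22 → f/32 — 1 stop stopped down (darker).
Shutter speed: 1/2 → 1 → 2 → 4 — 3 stops longer (brighter).
ISO: 1600 → 3200 → 6400 → 12800 → 25600 — 4 stops higher (brighter).
Net: −1 +3 +4 = +6 stops.

6 stops brighter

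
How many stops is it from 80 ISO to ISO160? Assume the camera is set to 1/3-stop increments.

80 → 100 → 125 → 160 — count the steps: 3 third-stops = 1 stop.

1 stop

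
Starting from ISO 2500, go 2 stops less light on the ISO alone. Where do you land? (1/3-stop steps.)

ISO 640

ISO: 2500 → 2000 → 1600 → 1250 → 1000 → 800 → 640 — 2 stops dropped (darker).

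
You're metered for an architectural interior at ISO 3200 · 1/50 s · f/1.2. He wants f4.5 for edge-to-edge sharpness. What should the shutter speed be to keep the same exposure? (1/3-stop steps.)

1/4s

Aperture: f/1.2 → f/1.4 → f/1.6 → f/1.8 → f/2 → f/2.2 → f/2.5 → f/2.8 → f/3.2 → f/3.5 → f/4 → f/4.5 — 3 2/3 stops stopped down (darker).
Need 3 2/3 stops brighter from the shutter speed: 1/50 → 1/40 → 1/30 → 1/25 → 1/20 → 1/15 → 1/13 → 1/10 → 1/8 → 1/6 → 1/5 → 1/4.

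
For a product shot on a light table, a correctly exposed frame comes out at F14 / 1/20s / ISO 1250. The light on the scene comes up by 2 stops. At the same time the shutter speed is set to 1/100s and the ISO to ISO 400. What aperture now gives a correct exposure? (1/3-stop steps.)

Scene light: 2 stops brighter.
Shutter speed: 1/20 → 1/25 → 1/30 → 1/40 → 1/50 → 1/60 → 1/80 → 1/100 — 2 1/3 stops faster (darker).
ISO: 1250 → 1000 → 800 → 640 → 500 → 400 — 1 2/3 stops dropped (darker).
Net so far: 2 stops darker. Aperture: f/14 → f/13 → f/11 → f/10 → f/9 → f/8 → f/7.1.

f/7.1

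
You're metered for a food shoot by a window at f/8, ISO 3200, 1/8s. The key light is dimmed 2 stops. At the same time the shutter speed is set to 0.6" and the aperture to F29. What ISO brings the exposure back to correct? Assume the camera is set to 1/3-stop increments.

Scene light: 2 stops darker.
Shutter speed: 1/8 → 1/6 → 1/5 → 1/4 → 0.3 → 0.4 → 0.5 → 0.6 — 2 1/3 stops slower (brighter).
Aperture: f/8 → f/9 → f/10 → f/11 → f/13 → f/14 → f/16 → f/18 → f/20 → f/22 → f/25 → f/29 — 3 2/3 stops smaller aperture (darker).
Net so far: 3 1/3 stops darker. ISO: 3200 → 4000 → 5000 → 6400 → 8000 → 10000 → 12800 → 16000 → 20000 → 25600 → 32000.

ISO 32000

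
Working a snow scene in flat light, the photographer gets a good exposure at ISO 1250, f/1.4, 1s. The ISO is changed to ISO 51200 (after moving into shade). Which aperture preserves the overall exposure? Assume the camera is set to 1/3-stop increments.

f/9

ISO: 1250 → 1600 → 2000 → 2500 → 3200 → 4000 → 5000 → 6400 → 8000 → 10000 → 12800 → 16000 → 20000 → 25600 → 32000 → 40000 → 51200 — 5 1/3 stops raised (brighter).
Need 5 1/3 stops darker from the aperture: f/1.4 → f/1.6 → f/1.8 → f/2 → f/2.2 → f/2.5 → f/2.8 → f/3.2 → f/3.5 → f/4 → f/4.5 → f/5 → f/5.6 → f/6.3 → f/7.1 → f/8 → f/9.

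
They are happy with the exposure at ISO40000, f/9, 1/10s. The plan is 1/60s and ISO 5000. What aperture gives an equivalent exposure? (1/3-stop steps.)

Shutter speed: 1/10 → 1/13 → 1/15 → 1/20 → 1/25 → 1/30 → 1/40 → 1/50 → 1/60 — 2 2/3 stops faster (darker).
ISO: 40000 → 32000 → 25600 → 20000 → 16000 → 12800 → 10000 → 8000 → 6400 → 5000 — 3 stops lower (darker).
Net change so far: 5 2/3 stops darker. Offset with the aperture: f/9 → f/8 → f/7.1 → f/6.3 → f/5.6 → f/5 → f/4.5 → f/4 → f/3.5 → f/3.2 → f/2.8 → f/2.5 → f/2.2 → f/2 → f/1.8 → f/1.6 → f/1.4 → f/1.2.

f/1.2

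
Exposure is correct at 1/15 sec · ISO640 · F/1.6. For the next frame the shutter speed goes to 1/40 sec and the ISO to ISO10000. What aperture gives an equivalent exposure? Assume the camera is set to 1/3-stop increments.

Shutter speed: 1/15 → 1/20 → 1/25 → 1/30 → 1/40 — 1 1/3 stops faster (darker).
ISO: 640 → 800 → 1000 → 1250 → 1600 → 2000 → 2500 → 3200 → 4000 → 5000 → 6400 → 8000 → 10000 — 4 stops higher (brighter).
Net change so far: 2 2/3 stops brighter. Offset with the aperture: f/1.6 → f/1.8 → f/2 → f/2.2 → f/2.5 → f/2.8 → f/3.2 → f/3.5 → f/4.

f/4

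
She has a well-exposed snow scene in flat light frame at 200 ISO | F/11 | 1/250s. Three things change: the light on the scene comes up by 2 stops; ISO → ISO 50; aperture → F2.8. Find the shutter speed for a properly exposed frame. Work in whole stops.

Scene light: 2 stops brighter.
ISO: 200 → 100 → 50 — 2 stops dropped (darker).
Aperture: f/11 → f/8 → f/5.6 → f/4 → f/2.8 — 4 stops opened up (brighter).
Net so far: 4 stops brighter. Shutter speed: 1/250 → 1/500 → 1/1000 → 1/2000 → 1/4000.

1/4000s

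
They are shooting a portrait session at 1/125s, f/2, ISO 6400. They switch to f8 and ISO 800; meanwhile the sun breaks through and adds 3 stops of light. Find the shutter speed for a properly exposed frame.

Scene light: 3 stops brighter.
Aperture: f/2 → f/2.8 → f/4 → f/5.6 → f/8 — 4 stops narrower (darker).
ISO: 6400 → 3200 → 1600 → 800 — 3 stops dropped (darker).
Net so far: 4 stops darker. Shutter speed: 1/125 → 1/60 → 1/30 → 1/15 → 1/8.

1/8s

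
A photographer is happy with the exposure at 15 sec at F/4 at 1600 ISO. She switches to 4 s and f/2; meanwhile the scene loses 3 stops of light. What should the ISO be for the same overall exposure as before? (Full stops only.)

Scene light: 3 stops darker.
Shutter speed: 15 → 8 → 4 — 2 stops faster (darker).
Aperture: f/4 → f/2.8 → f/2 — 2 stops opened up (brighter).
Net so far: 3 stops darker. ISO: 1600 → 3200 → 6400 → 12800.

ISO 12800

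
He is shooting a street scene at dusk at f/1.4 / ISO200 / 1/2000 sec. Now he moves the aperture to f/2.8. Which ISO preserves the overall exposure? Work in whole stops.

ISO 800

Aperture: f/1.4 → f/2 → f/2.8 — 2 stops narrower (darker).
Need 2 stops brighter from the ISO: 200 → 400 → 800.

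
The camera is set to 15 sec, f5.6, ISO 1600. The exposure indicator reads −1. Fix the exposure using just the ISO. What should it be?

Underexposed by 1 stop → need 1 stop brighter.
ISO: 1600 → 3200.

ISO 3200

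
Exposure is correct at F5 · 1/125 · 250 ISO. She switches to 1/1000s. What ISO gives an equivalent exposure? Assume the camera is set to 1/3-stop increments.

ISO 2000

Shutter speed: 1/125 → 1/160 → 1/200 → 1/250 → 1/320 → 1/400 → 1/500 → 1/640 → 1/800 → 1/1000 — 3 stops shorter (darker).
Need 3 stops brighter from the ISO: 250 → 320 → 400 → 500 → 640 → 800 → 1000 → 1250 → 1600 → 2000.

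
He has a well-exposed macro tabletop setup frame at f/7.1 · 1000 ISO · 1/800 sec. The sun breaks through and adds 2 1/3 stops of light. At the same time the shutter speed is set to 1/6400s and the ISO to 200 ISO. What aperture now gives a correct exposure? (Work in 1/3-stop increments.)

Scene light: 2 1/3 stops brighter.
Shutter speed: 1/800 → 1/1000 → 1/1250 → 1/1600 → 1/2000 → 1/2500 → 1/3200 → 1/4000 → 1/5000 → 1/6400 — 3 stops faster (darker).
ISO: 1000 → 800 → 640 → 500 → 400 → 320 → 250 → 200 — 2 1/3 stops lower (darker).
Net so far: 3 stops darker. Aperture: f/7.1 → f/6.3 → f/5.6 → f/5 → f/4.5 → f/4 → f/3.5 → f/3.2 → f/2.8 → f/2.5.

f/2.5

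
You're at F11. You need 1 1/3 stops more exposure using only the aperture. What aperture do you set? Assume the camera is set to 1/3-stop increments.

Aperture: f/11 → f/10 → f/9 → f/8 → f/7.1 — 1 1/3 stops wider (brighter).

f/7.1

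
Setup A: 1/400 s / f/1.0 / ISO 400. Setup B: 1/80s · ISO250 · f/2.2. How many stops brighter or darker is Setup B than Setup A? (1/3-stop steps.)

2/3 stop darker

Aperture: f/1.0 → f/1.1 → f/1.2 → f/1.4 → f/1.6 → f/1.8 → f/2 → f/2.2 — 2 1/3 stops smaller aperture (darker).
Shutter speed: 1/400 → 1/320 → 1/250 → 1/200 → 1/160 → 1/125 → 1/100 → 1/80 — 2 1/3 stops longer (brighter).
ISO: 400 → 320 → 250 — 2/3 stop lower (darker).
Net: −2 1/3 +2 1/3 −2/3 = −2/3 stops.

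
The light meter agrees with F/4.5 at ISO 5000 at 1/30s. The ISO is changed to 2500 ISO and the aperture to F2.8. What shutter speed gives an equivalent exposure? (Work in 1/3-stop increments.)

1/40s

ISO: 5000 → 4000 → 3200 → 2500 — 1 stop lower (darker).
Aperture: f/4.5 → f/4 → f/3.5 → f/3.2 → f/2.8 — 1 1/3 stops opened up (brighter).
Net change so far: 1/3 stop brighter. Offset with the shutter speed: 1/30 → 1/40.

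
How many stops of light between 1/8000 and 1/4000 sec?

1/8000 → 1/4000 — count the steps: 1 stop.

1 stop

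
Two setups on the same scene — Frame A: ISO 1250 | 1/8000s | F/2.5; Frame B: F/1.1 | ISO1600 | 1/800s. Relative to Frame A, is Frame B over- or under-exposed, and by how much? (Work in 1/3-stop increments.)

6 stops brighter

Aperture: f/2.5 → f/2.2 → f/2 → f/1.8 → f/1.6 → f/1.4 → f/1.2 → f/1.1 — 2 1/3 stops opened up (brighter).
Shutter speed: 1/8000 → 1/6400 → 1/5000 → 1/4000 → 1/3200 → 1/2500 → 1/2000 → 1/1600 → 1/1250 → 1/1000 → 1/800 — 3 1/3 stops longer (brighter).
ISO: 1250 → 1600 — 1/3 stop raised (brighter).
Net: +2 1/3 +3 1/3 +1/3 = +6 stops.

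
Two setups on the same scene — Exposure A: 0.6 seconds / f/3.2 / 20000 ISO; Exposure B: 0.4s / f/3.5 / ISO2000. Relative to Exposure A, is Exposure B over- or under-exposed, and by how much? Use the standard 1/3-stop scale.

4 1/3 stops darker

Aperture: f/3.2 → f/3.5 — 1/3 stop smaller aperture (darker).
Shutter speed: 0.6 → 0.5 → 0.4 — 2/3 stop shorter (darker).
ISO: 20000 → 16000 → 12800 → 10000 → 8000 → 6400 → 5000 → 4000 → 3200 → 2500 → 2000 — 3 1/3 stops lower (darker).
Net: −1/3 −2/3 −3 1/3 = −4 1/3 stops.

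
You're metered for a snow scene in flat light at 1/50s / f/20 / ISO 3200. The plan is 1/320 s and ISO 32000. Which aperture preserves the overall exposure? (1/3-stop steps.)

Shutter speed: 1/50 → 1/60 → 1/80 → 1/100 → 1/125 → 1/160 → 1/200 → 1/250 → 1/320 — 2 2/3 stops shorter (darker).
ISO: 3200 → 4000 → 5000 → 6400 → 8000 → 10000 → 12800 → 16000 → 20000 → 25600 → 32000 — 3 1/3 stops raised (brighter).
Net change so far: 2/3 stop brighter. Offset with the aperture: f/20 → f/22 → f/25.

f/25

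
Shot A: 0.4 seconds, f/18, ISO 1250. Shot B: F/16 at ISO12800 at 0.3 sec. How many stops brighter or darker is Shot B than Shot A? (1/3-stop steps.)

Aperture: f/18 → f/16 — 1/3 stop larger aperture (brighter).
Shutter speed: 0.4 → 0.3 — 1/3 stop faster (darker).
ISO: 1250 → 1600 → 2000 → 2500 → 3200 → 4000 → 5000 → 6400 → 8000 → 10000 → 12800 — 3 1/3 stops higher (brighter).
Net: +1/3 −1/3 +3 1/3 = +3 1/3 stops.

3 1/3 stops brighter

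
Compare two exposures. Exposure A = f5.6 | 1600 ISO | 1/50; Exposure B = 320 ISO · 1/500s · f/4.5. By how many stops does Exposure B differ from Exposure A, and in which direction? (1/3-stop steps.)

Aperture: f/5.6 → f/5 → f/4.5 — 2/3 stop wider (brighter).
Shutter speed: 1/50 → 1/60 → 1/80 → 1/100 → 1/125 → 1/160 → 1/200 → 1/250 → 1/320 → 1/400 → 1/500 — 3 1/3 stops faster (darker).
ISO: 1600 → 1250 → 1000 → 800 → 640 → 500 → 400 → 320 — 2 1/3 stops dropped (darker).
Net: +2/3 −3 1/3 −2 1/3 = −5 stops.

5 stops darker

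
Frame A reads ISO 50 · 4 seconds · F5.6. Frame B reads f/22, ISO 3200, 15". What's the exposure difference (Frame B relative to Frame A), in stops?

Aperture: f/5.6 → f/8 → f/11 → f/16 → f/22 — 4 stops stopped down (darker).
Shutter speed: 4 → 8 → 15 — 2 stops slower (brighter).
ISO: 50 → 100 → 200 → 400 → 800 → 1600 → 3200 — 6 stops raised (brighter).
Net: −4 +2 +6 = +4 stops.

4 stops brighter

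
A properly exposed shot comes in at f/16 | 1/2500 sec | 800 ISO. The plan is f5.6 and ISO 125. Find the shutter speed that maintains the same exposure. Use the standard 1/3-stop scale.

1/3200s

Aperture: f/16 → f/14 → f/13 → f/11 → f/10 → f/9 → f/8 → f/7.1 → f/6.3 → f/5.6 — 3 stops opened up (brighter).
ISO: 800 → 640 → 500 → 400 → 320 → 250 → 200 → 160 → 125 — 2 2/3 stops lower (darker).
Net change so far: 1/3 stop brighter. Offset with the shutter speed: 1/2500 → 1/3200.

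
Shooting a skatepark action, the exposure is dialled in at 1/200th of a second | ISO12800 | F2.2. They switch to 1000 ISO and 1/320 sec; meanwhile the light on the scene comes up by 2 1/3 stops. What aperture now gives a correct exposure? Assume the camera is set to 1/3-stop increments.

Scene light: 2 1/3 stops brighter.
ISO: 12800 → 10000 → 8000 → 6400 → 5000 → 4000 → 3200 → 2500 → 2000 → 1600 → 1250 → 1000 — 3 2/3 stops lower (darker).
Shutter speed: 1/200 → 1/250 → 1/320 — 2/3 stop faster (darker).
Net so far: 2 stops darker. Aperture: f/2.2 → f/2 → f/1.8 → f/1.6 → f/1.4 → f/1.2 → f/1.1.

f/1.1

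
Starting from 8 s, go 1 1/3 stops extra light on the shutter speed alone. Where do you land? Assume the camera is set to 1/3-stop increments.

Shutter speed: 8 → 10 → 13 → 15 → 20 — 1 1/3 stops slower (brighter).

20 s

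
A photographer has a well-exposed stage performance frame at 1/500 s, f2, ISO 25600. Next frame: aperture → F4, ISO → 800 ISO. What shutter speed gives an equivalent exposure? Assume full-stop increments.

1/4s

Aperture: f/2 → f/2.8 → f/4 — 2 stops stopped down (darker).
ISO: 25600 → 12800 → 6400 → 3200 → 1600 → 800 — 5 stops lower (darker).
Net change so far: 7 stops darker. Offset with the shutter speed: 1/500 → 1/250 → 1/125 → 1/60 → 1/30 → 1/15 → 1/8 → 1/4.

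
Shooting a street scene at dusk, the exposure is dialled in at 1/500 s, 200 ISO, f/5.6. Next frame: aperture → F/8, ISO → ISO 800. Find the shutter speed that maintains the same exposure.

Aperture: f/5.6 → f/8 — 1 stop narrower (darker).
ISO: 200 → 400 → 800 — 2 stops raised (brighter).
Net change so far: 1 stop brighter. Offset with the shutter speed: 1/500 → 1/1000.

1/1000s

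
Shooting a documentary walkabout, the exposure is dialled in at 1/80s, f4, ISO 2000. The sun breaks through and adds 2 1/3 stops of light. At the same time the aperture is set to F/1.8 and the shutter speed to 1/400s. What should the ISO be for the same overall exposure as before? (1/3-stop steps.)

ISO 400

Scene light: 2 1/3 stops brighter.
Aperture: f/4 → f/3.5 → f/3.2 → f/2.8 → f/2.5 → f/2.2 → f/2 → f/1.8 — 2 1/3 stops opened up (brighter).
Shutter speed: 1/80 → 1/100 → 1/125 → 1/160 → 1/200 → 1/250 → 1/320 → 1/400 — 2 1/3 stops shorter (darker).
Net so far: 2 1/3 stops brighter. ISO: 2000 → 1600 → 1250 → 1000 → 800 → 640 → 500 → 400.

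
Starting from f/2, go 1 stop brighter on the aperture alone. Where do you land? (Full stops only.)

Aperture: f/2 → f/1.4 — 1 stop wider (brighter).

f/1.4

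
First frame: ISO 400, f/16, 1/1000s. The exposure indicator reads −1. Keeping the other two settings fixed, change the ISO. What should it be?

ISO 800

Underexposed by 1 stop → need 1 stop brighter.
ISO: 400 → 800.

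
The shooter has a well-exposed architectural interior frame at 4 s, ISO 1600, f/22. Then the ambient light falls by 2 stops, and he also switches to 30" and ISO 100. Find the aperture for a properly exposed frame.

Scene light: 2 stops darker.
Shutter speed: 4 → 8 → 15 → 30 — 3 stops slower (brighter).
ISO: 1600 → 800 → 400 → 200 → 100 — 4 stops dropped (darker).
Net so far: 3 stops darker. Aperture: f/22 → f/16 → f/11 → f/8.

f/8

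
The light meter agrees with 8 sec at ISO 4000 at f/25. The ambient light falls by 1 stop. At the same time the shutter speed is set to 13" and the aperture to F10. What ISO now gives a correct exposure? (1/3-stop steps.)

ISO 800

Scene light: 1 stop darker.
Shutter speed: 8 → 10 → 13 — 2/3 stop slower (brighter).
Aperture: f/25 → f/22 → f/20 → f/18 → f/16 → f/14 → f/13 → f/11 → f/10 — 2 2/3 stops larger aperture (brighter).
Net so far: 2 1/3 stops brighter. ISO: 4000 → 3200 → 2500 → 2000 → 1600 → 1250 → 1000 → 800.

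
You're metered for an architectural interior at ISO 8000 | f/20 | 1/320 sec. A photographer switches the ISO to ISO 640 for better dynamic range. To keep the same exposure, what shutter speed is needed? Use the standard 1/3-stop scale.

ISO: 8000 → 6400 → 5000 → 4000 → 3200 → 2500 → 2000 → 1600 → 1250 → 1000 → 800 → 640 — 3 2/3 stops lower (darker).
Need 3 2/3 stops brighter from the shutter speed: 1/320 → 1/250 → 1/200 → 1/160 → 1/125 → 1/100 → 1/80 → 1/60 → 1/50 → 1/40 → 1/30 → 1/25.

1/25s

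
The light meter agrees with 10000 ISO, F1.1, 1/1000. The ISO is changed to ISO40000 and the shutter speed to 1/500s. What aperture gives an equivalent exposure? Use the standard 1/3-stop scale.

ISO: 10000 → 12800 → 16000 → 20000 → 25600 → 32000 → 40000 — 2 stops higher (brighter).
Shutter speed: 1/1000 → 1/800 → 1/640 → 1/500 — 1 stop longer (brighter).
Net change so far: 3 stops brighter. Offset with the aperture: f/1.1 → f/1.2 → f/1.4 → f/1.6 → f/1.8 → f/2 → f/2.2 → f/2.5 → f/2.8 → f/3.2.

f/3.2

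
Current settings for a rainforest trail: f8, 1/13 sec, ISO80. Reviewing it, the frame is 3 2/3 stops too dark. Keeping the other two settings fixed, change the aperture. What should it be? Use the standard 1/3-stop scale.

f/2.2

Underexposed by 3 2/3 stops → need 3 2/3 stops brighter.
Aperture: f/8 → f/7.1 → f/6.3 → f/5.6 → f/5 → f/4.5 → f/4 → f/3.5 → f/3.2 → f/2.8 → f/2.5 → f/2.2.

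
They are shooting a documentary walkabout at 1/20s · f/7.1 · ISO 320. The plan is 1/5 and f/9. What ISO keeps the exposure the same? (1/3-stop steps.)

Shutter speed: 1/20 → 1/15 → 1/13 → 1/10 → 1/8 → 1/6 → 1/5 — 2 stops longer (brighter).
Aperture: f/7.1 → f/8 → f/9 — 2/3 stop smaller aperture (darker).
Net change so far: 1 1/3 stops brighter. Offset with the ISO: 320 → 250 → 200 → 160 → 125.

ISO 125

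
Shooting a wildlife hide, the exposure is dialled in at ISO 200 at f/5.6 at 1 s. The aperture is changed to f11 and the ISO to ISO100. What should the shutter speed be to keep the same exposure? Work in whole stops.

8 s

Aperture: f/5.6 → f/8 → f/11 — 2 stops stopped down (darker).
ISO: 200 → 100 — 1 stop dropped (darker).
Net change so far: 3 stops darker. Offset with the shutter speed: 1 → 2 → 4 → 8.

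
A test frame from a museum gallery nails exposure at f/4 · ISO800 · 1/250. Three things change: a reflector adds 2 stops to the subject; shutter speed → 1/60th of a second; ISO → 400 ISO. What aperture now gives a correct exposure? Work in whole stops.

f/11

Scene light: 2 stops brighter.
Shutter speed: 1/250 → 1/125 → 1/60 — 2 stops longer (brighter).
ISO: 800 → 400 — 1 stop lower (darker).
Net so far: 3 stops brighter. Aperture: f/4 → f/5.6 → f/8 → f/11.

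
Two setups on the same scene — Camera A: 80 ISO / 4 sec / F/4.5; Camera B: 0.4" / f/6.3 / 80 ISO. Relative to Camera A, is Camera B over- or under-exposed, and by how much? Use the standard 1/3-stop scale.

Aperture: f/4.5 → f/5 → f/5.6 → f/6.3 — 1 stop smaller aperture (darker).
Shutter speed: 4 → 3.2 → 2.5 → 2 → 1.6 → 1.3 → 1 → 0.8 → 0.6 → 0.5 → 0.4 — 3 1/3 stops shorter (darker).
ISO: unchanged.
Net: −1 −3 1/3 = −4 1/3 stops.

4 1/3 stops darker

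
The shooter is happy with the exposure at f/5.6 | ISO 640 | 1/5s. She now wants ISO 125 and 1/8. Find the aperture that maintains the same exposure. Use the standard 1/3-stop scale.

ISO: 640 → 500 → 400 → 320 → 250 → 200 → 160 → 125 — 2 1/3 stops dropped (darker).
Shutter speed: 1/5 → 1/6 → 1/8 — 2/3 stop faster (darker).
Net change so far: 3 stops darker. Offset with the aperture: f/5.6 → f/5 → f/4.5 → f/4 → f/3.5 → f/3.2 → f/2.8 → f/2.5 → f/2.2 → f/2.

f/2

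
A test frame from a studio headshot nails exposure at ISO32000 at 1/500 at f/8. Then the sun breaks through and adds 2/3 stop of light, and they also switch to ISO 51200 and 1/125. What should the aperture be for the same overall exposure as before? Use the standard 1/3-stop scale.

Scene light: 2/3 stop brighter.
ISO: 32000 → 40000 → 51200 — 2/3 stop raised (brighter).
Shutter speed: 1/500 → 1/400 → 1/320 → 1/250 → 1/200 → 1/160 → 1/125 — 2 stops slower (brighter).
Net so far: 3 1/3 stops brighter. Aperture: f/8 → f/9 → f/10 → f/11 → f/13 → f/14 → f/16 → f/18 → f/20 → f/22 → f/25.

f/25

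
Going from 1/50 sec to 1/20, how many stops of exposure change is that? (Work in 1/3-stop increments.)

1 1/3 stops

1/50 → 1/40 → 1/30 → 1/25 → 1/20 — count the steps: 4 third-stops = 1 1/3 stops.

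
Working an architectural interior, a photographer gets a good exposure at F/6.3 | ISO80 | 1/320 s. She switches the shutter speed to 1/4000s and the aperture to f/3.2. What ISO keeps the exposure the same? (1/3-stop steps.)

Shutter speed: 1/320 → 1/400 → 1/500 → 1/640 → 1/800 → 1/1000 → 1/1250 → 1/1600 → 1/2000 → 1/2500 → 1/3200 → 1/4000 — 3 2/3 stops shorter (darker).
Aperture: f/6.3 → f/5.6 → f/5 → f/4.5 → f/4 → f/3.5 → f/3.2 — 2 stops wider (brighter).
Net change so far: 1 2/3 stops darker. Offset with the ISO: 80 → 100 → 125 → 160 → 200 → 250.

ISO 250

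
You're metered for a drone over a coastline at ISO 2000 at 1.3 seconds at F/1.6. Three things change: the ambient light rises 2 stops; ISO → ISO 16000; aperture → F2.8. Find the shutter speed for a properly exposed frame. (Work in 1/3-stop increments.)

1/8s

Scene light: 2 stops brighter.
ISO: 2000 → 2500 → 3200 → 4000 → 5000 → 6400 → 8000 → 10000 → 12800 → 16000 — 3 stops higher (brighter).
Aperture: f/1.6 → f/1.8 → f/2 → f/2.2 → f/2.5 → f/2.8 — 1 2/3 stops narrower (darker).
Net so far: 3 1/3 stops brighter. Shutter speed: 1.3 → 1 → 0.8 → 0.6 → 0.5 → 0.4 → 0.3 → 1/4 → 1/5 → 1/6 → 1/8.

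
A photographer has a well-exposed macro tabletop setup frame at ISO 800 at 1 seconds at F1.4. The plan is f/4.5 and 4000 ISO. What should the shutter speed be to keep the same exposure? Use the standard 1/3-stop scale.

Aperture: f/1.4 → f/1.6 → f/1.8 → f/2 → f/2.2 → f/2.5 → f/2.8 → f/3.2 → f/3.5 → f/4 → f/4.5 — 3 1/3 stops stopped down (darker).
ISO: 800 → 1000 → 1250 → 1600 → 2000 → 2500 → 3200 → 4000 — 2 1/3 stops raised (brighter).
Net change so far: 1 stop darker. Offset with the shutter speed: 1 → 1.3 → 1.6 → 2.

2 s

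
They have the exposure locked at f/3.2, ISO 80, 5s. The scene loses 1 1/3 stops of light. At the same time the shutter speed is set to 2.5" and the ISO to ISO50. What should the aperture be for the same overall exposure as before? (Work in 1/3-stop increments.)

f/1.1

Scene light: 1 1/3 stops darker.
Shutter speed: 5 → 4 → 3.2 → 2.5 — 1 stop faster (darker).
ISO: 80 → 64 → 50 — 2/3 stop dropped (darker).
Net so far: 3 stops darker. Aperture: f/3.2 → f/2.8 → f/2.5 → f/2.2 → f/2 → f/1.8 → f/1.6 → f/1.4 → f/1.2 → f/1.1.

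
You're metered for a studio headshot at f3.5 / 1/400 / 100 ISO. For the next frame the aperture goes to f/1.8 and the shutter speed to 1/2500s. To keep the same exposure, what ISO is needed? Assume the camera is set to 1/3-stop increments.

Aperture: f/3.5 → f/3.2 → f/2.8 → f/2.5 → f/2.2 → f/2 → f/1.8 — 2 stops larger aperture (brighter).
Shutter speed: 1/400 → 1/500 → 1/640 → 1/800 → 1/1000 → 1/1250 → 1/1600 → 1/2000 → 1/2500 — 2 2/3 stops faster (darker).
Net change so far: 2/3 stop darker. Offset with the ISO: 100 → 125 → 160.

ISO 160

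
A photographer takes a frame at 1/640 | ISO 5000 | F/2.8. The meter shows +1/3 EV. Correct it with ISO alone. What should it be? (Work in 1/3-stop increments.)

ISO 4000

Overexposed by 1/3 stop → need 1/3 stop darker.
ISO: 5000 → 4000.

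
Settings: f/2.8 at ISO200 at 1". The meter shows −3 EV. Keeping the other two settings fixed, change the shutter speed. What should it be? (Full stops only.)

Underexposed by 3 stops → need 3 stops brighter.
Shutter speed: 1 → 2 → 4 → 8.

8 s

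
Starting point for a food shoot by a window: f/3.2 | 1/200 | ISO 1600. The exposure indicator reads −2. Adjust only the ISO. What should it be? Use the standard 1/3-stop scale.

Underexposed by 2 stops → need 2 stops brighter.
ISO: 1600 → 2000 → 2500 → 3200 → 4000 → 5000 → 6400.

ISO 6400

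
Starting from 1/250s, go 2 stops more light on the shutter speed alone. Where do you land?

Shutter speed: 1/250 → 1/125 → 1/60 — 2 stops slower (brighter).

1/60s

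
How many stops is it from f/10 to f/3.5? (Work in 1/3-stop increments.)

f/10 → f/9 → f/8 → f/7.1 → f/6.3 → f/5.6 → f/5 → f/4.5 → f/4 → f/3.5 — count the steps: 9 third-stops = 3 stops.

3 stops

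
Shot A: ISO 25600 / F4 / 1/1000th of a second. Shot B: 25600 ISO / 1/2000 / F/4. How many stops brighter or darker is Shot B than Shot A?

1 stop darker

Aperture: unchanged.
Shutter speed: 1/1000 → 1/2000 — 1 stop faster (darker).
ISO: unchanged.
Net: −1 = −1 stop.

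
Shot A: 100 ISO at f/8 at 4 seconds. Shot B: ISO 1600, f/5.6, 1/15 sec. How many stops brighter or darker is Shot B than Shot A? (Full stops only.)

Aperture: f/8 → f/5.6 — 1 stop opened up (brighter).
Shutter speed: 4 → 2 → 1 → 1/2 → 1/4 → 1/8 → 1/15 — 6 stops shorter (darker).
ISO: 100 → 200 → 400 → 800 → 1600 — 4 stops higher (brighter).
Net: +1 −6 +4 = −1 stop.

1 stop darker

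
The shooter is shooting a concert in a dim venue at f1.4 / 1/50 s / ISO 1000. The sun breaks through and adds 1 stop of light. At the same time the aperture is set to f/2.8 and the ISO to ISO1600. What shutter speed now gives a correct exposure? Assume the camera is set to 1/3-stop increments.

1/40s

Scene light: 1 stop brighter.
Aperture: f/1.4 → f/1.6 → f/1.8 → f/2 → f/2.2 → f/2.5 → f/2.8 — 2 stops smaller aperture (darker).
ISO: 1000 → 1250 → 1600 — 2/3 stop raised (brighter).
Net so far: 1/3 stop darker. Shutter speed: 1/50 → 1/40.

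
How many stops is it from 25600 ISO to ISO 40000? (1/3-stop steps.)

25600 → 32000 → 40000 — count the steps: 2 third-stops = 2/3 stop.

2/3 stop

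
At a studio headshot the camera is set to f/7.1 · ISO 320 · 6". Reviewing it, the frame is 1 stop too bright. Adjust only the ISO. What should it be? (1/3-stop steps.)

ISO 160

Overexposed by 1 stop → need 1 stop darker.
ISO: 320 → 250 → 200 → 160.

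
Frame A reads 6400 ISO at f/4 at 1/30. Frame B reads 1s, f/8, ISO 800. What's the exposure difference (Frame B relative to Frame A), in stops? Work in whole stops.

Aperture: f/4 → f/5.6 → f/8 — 2 stops stopped down (darker).
Shutter speed: 1/30 → 1/15 → 1/8 → 1/4 → 1/2 → 1 — 5 stops slower (brighter).
ISO: 6400 → 3200 → 1600 → 800 — 3 stops dropped (darker).
Net: −2 +5 −3 = 0 stops.

same exposure (0 stops)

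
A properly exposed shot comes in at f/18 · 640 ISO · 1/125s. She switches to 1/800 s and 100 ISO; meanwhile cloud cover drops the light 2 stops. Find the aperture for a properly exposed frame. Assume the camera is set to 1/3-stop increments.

f/1.4

Scene light: 2 stops darker.
Shutter speed: 1/125 → 1/160 → 1/200 → 1/250 → 1/320 → 1/400 → 1/500 → 1/640 → 1/800 — 2 2/3 stops shorter (darker).
ISO: 640 → 500 → 400 → 320 → 250 → 200 → 160 → 125 → 100 — 2 2/3 stops dropped (darker).
Net so far: 7 1/3 stops darker. Aperture: f/18 → f/16 → f/14 → f/13 → f/11 → f/10 → f/9 → f/8 → f/7.1 → f/6.3 → f/5.6 → f/5 → f/4.5 → f/4 → f/3.5 → f/3.2 → f/2.8 → f/2.5 → f/2.2 → f/2 → f/1.8 → f/1.6 → f/1.4.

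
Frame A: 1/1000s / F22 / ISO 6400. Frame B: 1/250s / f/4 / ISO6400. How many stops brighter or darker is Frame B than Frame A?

Aperture: f/22 → f/16 → f/11 → f/8 → f/5.6 → f/4 — 5 stops larger aperture (brighter).
Shutter speed: 1/1000 → 1/500 → 1/250 — 2 stops longer (brighter).
ISO: unchanged.
Net: +5 +2 = +7 stops.

7 stops brighter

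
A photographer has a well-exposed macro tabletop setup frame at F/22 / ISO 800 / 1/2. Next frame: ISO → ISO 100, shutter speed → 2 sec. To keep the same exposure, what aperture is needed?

f/16

ISO: 800 → 400 → 200 → 100 — 3 stops lower (darker).
Shutter speed: 1/2 → 1 → 2 — 2 stops slower (brighter).
Net change so far: 1 stop darker. Offset with the aperture: f/22 → f/16.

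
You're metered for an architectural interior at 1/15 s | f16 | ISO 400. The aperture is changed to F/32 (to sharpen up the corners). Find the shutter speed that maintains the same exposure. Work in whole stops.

1/4s

Aperture: f/16 → f/22 → f/32 — 2 stops smaller aperture (darker).
Need 2 stops brighter from the shutter speed: 1/15 → 1/8 → 1/4.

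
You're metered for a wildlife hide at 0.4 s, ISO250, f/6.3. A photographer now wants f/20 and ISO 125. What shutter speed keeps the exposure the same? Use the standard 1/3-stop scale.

Aperture: f/6.3 → f/7.1 → f/8 → f/9 → f/10 → f/11 → f/13 → f/14 → f/16 → f/18 → f/20 — 3 1/3 stops smaller aperture (darker).
ISO: 250 → 200 → 160 → 125 — 1 stop lower (darker).
Net change so far: 4 1/3 stops darker. Offset with the shutter speed: 0.4 → 0.5 → 0.6 → 0.8 → 1 → 1.3 → 1.6 → 2 → 2.5 → 3.2 → 4 → 5 → 6 → 8.

8 s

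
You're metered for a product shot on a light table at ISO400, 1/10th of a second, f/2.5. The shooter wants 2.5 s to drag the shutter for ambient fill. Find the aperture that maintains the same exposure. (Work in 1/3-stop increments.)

Shutter speed: 1/10 → 1/8 → 1/6 → 1/5 → 1/4 → 0.3 → 0.4 → 0.5 → 0.6 → 0.8 → 1 → 1.3 → 1.6 → 2 → 2.5 — 4 2/3 stops slower (brighter).
Need 4 2/3 stops darker from the aperture: f/2.5 → f/2.8 → f/3.2 → f/3.5 → f/4 → f/4.5 → f/5 → f/5.6 → f/6.3 → f/7.1 → f/8 → f/9 → f/10 → f/11 → f/13.

f/13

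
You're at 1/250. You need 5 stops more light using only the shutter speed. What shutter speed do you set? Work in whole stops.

1/8s

Shutter speed: 1/250 → 1/125 → 1/60 → 1/30 → 1/15 → 1/8 — 5 stops longer (brighter).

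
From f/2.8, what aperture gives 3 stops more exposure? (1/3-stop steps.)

Aperture: f/2.8 → f/2.5 → f/2.2 → f/2 → f/1.8 → f/1.6 → f/1.4 → f/1.2 → f/1.1 → f/1.0 — 3 stops wider (brighter).

f/1.0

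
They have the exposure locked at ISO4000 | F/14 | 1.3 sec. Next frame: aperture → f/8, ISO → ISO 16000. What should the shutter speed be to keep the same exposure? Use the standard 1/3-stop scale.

Aperture: f/14 → f/13 → f/11 → f/10 → f/9 → f/8 — 1 2/3 stops opened up (brighter).
ISO: 4000 → 5000 → 6400 → 8000 → 10000 → 12800 → 16000 — 2 stops raised (brighter).
Net change so far: 3 2/3 stops brighter. Offset with the shutter speed: 1.3 → 1 → 0.8 → 0.6 → 0.5 → 0.4 → 0.3 → 1/4 → 1/5 → 1/6 → 1/8 → 1/10.

1/10s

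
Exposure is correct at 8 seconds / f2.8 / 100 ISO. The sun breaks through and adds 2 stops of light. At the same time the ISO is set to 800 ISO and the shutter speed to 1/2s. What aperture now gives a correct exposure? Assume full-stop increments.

Scene light: 2 stops brighter.
ISO: 100 → 200 → 400 → 800 — 3 stops raised (brighter).
Shutter speed: 8 → 4 → 2 → 1 → 1/2 — 4 stops faster (darker).
Net so far: 1 stop brighter. Aperture: f/2.8 → f/4.

f/4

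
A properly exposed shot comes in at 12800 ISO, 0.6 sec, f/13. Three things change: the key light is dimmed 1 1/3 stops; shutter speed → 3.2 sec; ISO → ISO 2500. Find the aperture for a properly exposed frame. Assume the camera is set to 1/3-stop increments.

Scene light: 1 1/3 stops darker.
Shutter speed: 0.6 → 0.8 → 1 → 1.3 → 1.6 → 2 → 2.5 → 3.2 — 2 1/3 stops slower (brighter).
ISO: 12800 → 10000 → 8000 → 6400 → 5000 → 4000 → 3200 → 2500 — 2 1/3 stops dropped (darker).
Net so far: 1 1/3 stops darker. Aperture: f/13 → f/11 → f/10 → f/9 → f/8.

f/8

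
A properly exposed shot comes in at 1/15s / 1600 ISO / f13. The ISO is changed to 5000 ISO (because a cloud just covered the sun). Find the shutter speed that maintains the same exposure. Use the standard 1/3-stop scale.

ISO: 1600 → 2000 → 2500 → 3200 → 4000 → 5000 — 1 2/3 stops raised (brighter).
Need 1 2/3 stops darker from the shutter speed: 1/15 → 1/20 → 1/25 → 1/30 → 1/40 → 1/50.

1/50s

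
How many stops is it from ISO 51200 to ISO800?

51200 → 25600 → 12800 → 6400 → 3200 → 1600 → 800 — count the steps: 6 stops.

6 stops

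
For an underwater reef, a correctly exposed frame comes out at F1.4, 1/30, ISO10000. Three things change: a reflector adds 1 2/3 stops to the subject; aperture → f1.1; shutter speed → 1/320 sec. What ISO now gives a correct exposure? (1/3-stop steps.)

Scene light: 1 2/3 stops brighter.
Aperture: f/1.4 → f/1.2 → f/1.1 — 2/3 stop wider (brighter).
Shutter speed: 1/30 → 1/40 → 1/50 → 1/60 → 1/80 → 1/100 → 1/125 → 1/160 → 1/200 → 1/250 → 1/320 — 3 1/3 stops faster (darker).
Net so far: 1 stop darker. ISO: 10000 → 12800 → 16000 → 20000.

ISO 20000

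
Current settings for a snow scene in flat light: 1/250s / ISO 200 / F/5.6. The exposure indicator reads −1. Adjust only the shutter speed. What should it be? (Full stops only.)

1/125s

Underexposed by 1 stop → need 1 stop brighter.
Shutter speed: 1/250 → 1/125.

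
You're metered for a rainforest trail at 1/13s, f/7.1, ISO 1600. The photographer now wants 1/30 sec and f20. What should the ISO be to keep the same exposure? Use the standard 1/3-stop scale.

ISO 32000

Shutter speed: 1/13 → 1/15 → 1/20 → 1/25 → 1/30 — 1 1/3 stops shorter (darker).
Aperture: f/7.1 → f/8 → f/9 → f/10 → f/11 → f/13 → f/14 → f/16 → f/18 → f/20 — 3 stops narrower (darker).
Net change so far: 4 1/3 stops darker. Offset with the ISO: 1600 → 2000 → 2500 → 3200 → 4000 → 5000 → 6400 → 8000 → 10000 → 12800 → 16000 → 20000 → 25600 → 32000.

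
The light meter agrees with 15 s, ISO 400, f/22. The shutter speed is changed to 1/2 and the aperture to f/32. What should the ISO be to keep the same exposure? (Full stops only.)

Shutter speed: 15 → 8 → 4 → 2 → 1 → 1/2 — 5 stops faster (darker).
Aperture: f/22 → f/32 — 1 stop smaller aperture (darker).
Net change so far: 6 stops darker. Offset with the ISO: 400 → 800 → 1600 → 3200 → 6400 → 12800 → 25600.

ISO 25600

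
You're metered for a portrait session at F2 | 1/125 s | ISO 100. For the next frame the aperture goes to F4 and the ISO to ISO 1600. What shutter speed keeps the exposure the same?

Aperture: f/2 → f/2.8 → f/4 — 2 stops stopped down (darker).
ISO: 100 → 200 → 400 → 800 → 1600 — 4 stops raised (brighter).
Net change so far: 2 stops brighter. Offset with the shutter speed: 1/125 → 1/250 → 1/500.

1/500s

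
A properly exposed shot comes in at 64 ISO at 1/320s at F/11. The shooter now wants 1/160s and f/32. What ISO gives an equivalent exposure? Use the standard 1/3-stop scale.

ISO 250

Shutter speed: 1/320 → 1/250 → 1/200 → 1/160 — 1 stop longer (brighter).
Aperture: f/11 → f/13 → f/14 → f/16 → f/18 → f/20 → f/22 → f/25 → f/29 → f/32 — 3 stops narrower (darker).
Net change so far: 2 stops darker. Offset with the ISO: 64 → 80 → 100 → 125 → 160 → 200 → 250.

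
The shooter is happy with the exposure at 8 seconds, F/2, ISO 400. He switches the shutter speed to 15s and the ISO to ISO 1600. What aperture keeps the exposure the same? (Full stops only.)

Shutter speed: 8 → 15 — 1 stop slower (brighter).
ISO: 400 → 800 → 1600 — 2 stops raised (brighter).
Net change so far: 3 stops brighter. Offset with the aperture: f/2 → f/2.8 → f/4 → f/5.6.

f/5.6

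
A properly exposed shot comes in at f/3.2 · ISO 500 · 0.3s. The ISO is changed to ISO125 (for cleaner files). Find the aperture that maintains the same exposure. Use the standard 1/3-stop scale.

f/1.6

ISO: 500 → 400 → 320 → 250 → 200 → 160 → 125 — 2 stops dropped (darker).
Need 2 stops brighter from the aperture: f/3.2 → f/2.8 → f/2.5 → f/2.2 → f/2 → f/1.8 → f/1.6.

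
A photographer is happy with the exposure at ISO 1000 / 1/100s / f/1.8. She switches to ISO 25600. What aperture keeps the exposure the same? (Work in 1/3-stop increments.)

f/9

ISO: 1000 → 1250 → 1600 → 2000 → 2500 → 3200 → 4000 → 5000 → 6400 → 8000 → 10000 → 12800 → 16000 → 20000 → 25600 — 4 2/3 stops higher (brighter).
Need 4 2/3 stops darker from the aperture: f/1.8 → f/2 → f/2.2 → f/2.5 → f/2.8 → f/3.2 → f/3.5 → f/4 → f/4.5 → f/5 → f/5.6 → f/6.3 → f/7.1 → f/8 → f/9.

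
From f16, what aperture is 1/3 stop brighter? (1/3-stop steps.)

Aperture: f/16 → f/14 — 1/3 stop opened up (brighter).

f/14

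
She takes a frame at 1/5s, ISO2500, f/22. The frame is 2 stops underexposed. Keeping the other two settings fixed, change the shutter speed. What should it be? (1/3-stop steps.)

0.8 s

Underexposed by 2 stops → need 2 stops brighter.
Shutter speed: 1/5 → 1/4 → 0.3 → 0.4 → 0.5 → 0.6 → 0.8.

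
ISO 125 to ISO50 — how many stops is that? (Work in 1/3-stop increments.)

125 → 100 → 80 → 64 → 50 — count the steps: 4 third-stops = 1 1/3 stops.

1 1/3 stops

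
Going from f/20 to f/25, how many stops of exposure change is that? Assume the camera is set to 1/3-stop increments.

2/3 stop

f/20 → f/22 → f/25 — count the steps: 2 third-stops = 2/3 stop.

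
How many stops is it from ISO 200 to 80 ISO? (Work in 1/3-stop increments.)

1 1/3 stops

200 → 160 → 125 → 100 → 80 — count the steps: 4 third-stops = 1 1/3 stops.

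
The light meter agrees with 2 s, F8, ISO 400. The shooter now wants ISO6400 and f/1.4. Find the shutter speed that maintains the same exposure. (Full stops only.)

1/250s

ISO: 400 → 800 → 1600 → 3200 → 6400 — 4 stops higher (brighter).
Aperture: f/8 → f/5.6 → f/4 → f/2.8 → f/2 → f/1.4 — 5 stops wider (brighter).
Net change so far: 9 stops brighter. Offset with the shutter speed: 2 → 1 → 1/2 → 1/4 → 1/8 → 1/15 → 1/30 → 1/60 → 1/125 → 1/250.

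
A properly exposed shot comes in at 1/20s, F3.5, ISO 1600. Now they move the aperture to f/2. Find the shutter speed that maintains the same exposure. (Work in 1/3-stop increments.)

1/60s

Aperture: f/3.5 → f/3.2 → f/2.8 → f/2.5 → f/2.2 → f/2 — 1 2/3 stops larger aperture (brighter).
Need 1 2/3 stops darker from the shutter speed: 1/20 → 1/25 → 1/30 → 1/40 → 1/50 → 1/60.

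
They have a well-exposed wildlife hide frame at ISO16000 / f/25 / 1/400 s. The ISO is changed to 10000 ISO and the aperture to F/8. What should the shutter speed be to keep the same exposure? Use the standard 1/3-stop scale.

1/2500s

ISO: 16000 → 12800 → 10000 — 2/3 stop lower (darker).
Aperture: f/25 → f/22 → f/20 → f/18 → f/16 → f/14 → f/13 → f/11 → f/10 → f/9 → f/8 — 3 1/3 stops larger aperture (brighter).
Net change so far: 2 2/3 stops brighter. Offset with the shutter speed: 1/400 → 1/500 → 1/640 → 1/800 → 1/1000 → 1/1250 → 1/1600 → 1/2000 → 1/2500.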